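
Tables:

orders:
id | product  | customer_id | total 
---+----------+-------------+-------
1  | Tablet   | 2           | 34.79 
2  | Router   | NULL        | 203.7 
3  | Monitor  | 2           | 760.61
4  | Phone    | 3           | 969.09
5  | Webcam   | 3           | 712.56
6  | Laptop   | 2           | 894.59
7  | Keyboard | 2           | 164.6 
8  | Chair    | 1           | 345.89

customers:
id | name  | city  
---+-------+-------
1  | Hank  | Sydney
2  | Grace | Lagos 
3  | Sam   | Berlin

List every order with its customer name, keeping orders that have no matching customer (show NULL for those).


LEFT JOIN keeps every row from orders (the left table); where customer_id has no match in customers, the customer columns become NULL. Walk through each order:
  - order 1 (Tablet): customer_id=2 -> matches Grace
  - order 2 (Router): customer_id=NULL, no match -> kept with NULL
  - order 3 (Monitor): customer_id=2 -> matches Grace
  - order 4 (Phone): customer_id=3 -> matches Sam
  - order 5 (Webcam): customer_id=3 -> matches Sam
  - order 6 (Laptop): customer_id=2 -> matches Grace
  - order 7 (Keyboard): customer_id=2 -> matches Grace
  - order 8 (Chair): customer_id=1 -> matches Hank
All 8 rows appear; 1 has NULL customer.

SQL:
SELECT a.product, b.name AS customer
FROM orders a
LEFT JOIN customers b ON a.customer_id = b.id

Result:
product  | customer
---------+---------
Tablet   | Grace   
Router   | NULL    
Monitor  | Grace   
Phone    | Sam     
Webcam   | Sam     
Laptop   | Grace   
Keyboard | Grace   
Chair    | Hank    


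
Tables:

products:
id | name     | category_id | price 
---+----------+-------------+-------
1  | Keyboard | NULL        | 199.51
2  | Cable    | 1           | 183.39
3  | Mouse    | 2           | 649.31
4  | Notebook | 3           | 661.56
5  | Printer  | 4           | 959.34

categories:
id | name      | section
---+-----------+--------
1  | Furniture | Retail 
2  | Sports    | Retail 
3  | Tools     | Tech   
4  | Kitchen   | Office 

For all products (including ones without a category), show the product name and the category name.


LEFT JOIN keeps every row from products (the left table); where category_id has no match in categories, the category columns become NULL. Walk through each product:
  - product 1 (Keyboard): category_id=NULL, no match -> kept with NULL
  - product 2 (Cable): category_id=1 -> matches Furniture
  - product 3 (Mouse): category_id=2 -> matches Sports
  - product 4 (Notebook): category_id=3 -> matches Tools
  - product 5 (Printer): category_id=4 -> matches Kitchen
All 5 rows appear; 1 has NULL category.

SQL:
SELECT a.name, b.name AS category
FROM products a
LEFT JOIN categories b ON a.category_id = b.id

Result:
name     | category 
---------+----------
Keyboard | NULL     
Cable    | Furniture
Mouse    | Sports   
Notebook | Tools    
Printer  | Kitchen  


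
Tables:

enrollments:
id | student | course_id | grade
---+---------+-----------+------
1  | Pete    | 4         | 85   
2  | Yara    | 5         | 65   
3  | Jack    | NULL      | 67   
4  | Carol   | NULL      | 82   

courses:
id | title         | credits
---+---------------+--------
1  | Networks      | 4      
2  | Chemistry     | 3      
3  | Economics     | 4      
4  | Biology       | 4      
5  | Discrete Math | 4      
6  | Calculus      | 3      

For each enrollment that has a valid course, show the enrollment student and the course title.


INNER JOIN keeps only enrollments rows whose course_id matches an id in courses. Walk through each enrollment:
  - enrollment 1 (Pete): course_id=4 -> matches Biology
  - enrollment 2 (Yara): course_id=5 -> matches Discrete Math
  - enrollment 3 (Jack): course_id=NULL, no match -> dropped
  - enrollment 4 (Carol): course_id=NULL, no match -> dropped
So 2 of 4 rows are dropped.

SQL:
SELECT a.student, b.title AS course
FROM enrollments a
INNER JOIN courses b ON a.course_id = b.id

Result:
student | course       
--------+--------------
Pete    | Biology      
Yara    | Discrete Math


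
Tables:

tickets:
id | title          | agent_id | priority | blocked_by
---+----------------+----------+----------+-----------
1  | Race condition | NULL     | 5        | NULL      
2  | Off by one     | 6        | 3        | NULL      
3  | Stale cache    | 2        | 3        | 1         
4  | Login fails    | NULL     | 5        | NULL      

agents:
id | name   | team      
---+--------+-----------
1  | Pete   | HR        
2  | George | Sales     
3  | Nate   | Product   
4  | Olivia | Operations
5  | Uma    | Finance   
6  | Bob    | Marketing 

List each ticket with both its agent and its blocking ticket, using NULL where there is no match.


Two LEFT JOINs from the same base table tickets: one to agents via agent_id, one to tickets itself via blocked_by. Both are LEFT so every ticket is preserved.
Match against agents:
  - ticket 1 (Race condition): agent_id=NULL, no match -> kept with NULL
  - ticket 2 (Off by one): agent_id=6 -> matches Bob
  - ticket 3 (Stale cache): agent_id=2 -> matches George
  - ticket 4 (Login fails): agent_id=NULL, no match -> kept with NULL
Match against tickets (self):
  - ticket 1 (Race condition): blocked_by=NULL -> NULL
  - ticket 2 (Off by one): blocked_by=NULL -> NULL
  - ticket 3 (Stale cache): blocked_by=1 -> Race condition
  - ticket 4 (Login fails): blocked_by=NULL -> NULL

SQL:
SELECT a.title, b.name AS agent, c.title AS blocked_by
FROM tickets a
LEFT JOIN agents b ON a.agent_id = b.id
LEFT JOIN tickets c ON a.blocked_by = c.id

Result:
title          | agent  | blocked_by    
---------------+--------+---------------
Race condition | NULL   | NULL          
Off by one     | Bob    | NULL          
Stale cache    | George | Race condition
Login fails    | NULL   | NULL          


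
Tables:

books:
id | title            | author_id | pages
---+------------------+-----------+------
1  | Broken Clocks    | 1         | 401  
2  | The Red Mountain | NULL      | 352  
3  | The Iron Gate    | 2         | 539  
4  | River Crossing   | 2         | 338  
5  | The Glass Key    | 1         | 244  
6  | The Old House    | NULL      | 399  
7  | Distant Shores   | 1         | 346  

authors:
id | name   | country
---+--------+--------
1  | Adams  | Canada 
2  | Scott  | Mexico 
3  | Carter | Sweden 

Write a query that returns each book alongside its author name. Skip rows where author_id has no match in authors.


INNER JOIN keeps only books rows whose author_id matches an id in authors. Walk through each book:
  - book 1 (Broken Clocks): author_id=1 -> matches Adams
  - book 2 (The Red Mountain): author_id=NULL, no match -> dropped
  - book 3 (The Iron Gate): author_id=2 -> matches Scott
  - book 4 (River Crossing): author_id=2 -> matches Scott
  - book 5 (The Glass Key): author_id=1 -> matches Adams
  - book 6 (The Old House): author_id=NULL, no match -> dropped
  - book 7 (Distant Shores): author_id=1 -> matches Adams
So 2 of 7 rows are dropped.

SQL:
SELECT a.title, b.name AS author
FROM books a
INNER JOIN authors b ON a.author_id = b.id

Result:
title          | author
---------------+-------
Broken Clocks  | Adams 
The Iron Gate  | Scott 
River Crossing | Scott 
The Glass Key  | Adams 
Distant Shores | Adams 


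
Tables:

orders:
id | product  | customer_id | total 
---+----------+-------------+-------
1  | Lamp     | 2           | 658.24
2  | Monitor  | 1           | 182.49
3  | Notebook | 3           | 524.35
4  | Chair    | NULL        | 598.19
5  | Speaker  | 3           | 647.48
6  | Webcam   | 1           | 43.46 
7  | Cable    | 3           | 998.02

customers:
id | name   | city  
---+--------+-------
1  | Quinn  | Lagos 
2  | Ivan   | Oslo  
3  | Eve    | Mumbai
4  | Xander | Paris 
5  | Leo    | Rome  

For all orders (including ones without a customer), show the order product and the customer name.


LEFT JOIN keeps every row from orders (the left table); where customer_id has no match in customers, the customer columns become NULL. Walk through each order:
  - order 1 (Lamp): customer_id=2 -> matches Ivan
  - order 2 (Monitor): customer_id=1 -> matches Quinn
  - order 3 (Notebook): customer_id=3 -> matches Eve
  - order 4 (Chair): customer_id=NULL, no match -> kept with NULL
  - order 5 (Speaker): customer_id=3 -> matches Eve
  - order 6 (Webcam): customer_id=1 -> matches Quinn
  - order 7 (Cable): customer_id=3 -> matches Eve
All 7 rows appear; 1 has NULL customer.

SQL:
SELECT a.product, b.name AS customer
FROM orders a
LEFT JOIN customers b ON a.customer_id = b.id

Result:
product  | customer
---------+---------
Lamp     | Ivan    
Monitor  | Quinn   
Notebook | Eve     
Chair    | NULL    
Speaker  | Eve     
Webcam   | Quinn   
Cable    | Eve     


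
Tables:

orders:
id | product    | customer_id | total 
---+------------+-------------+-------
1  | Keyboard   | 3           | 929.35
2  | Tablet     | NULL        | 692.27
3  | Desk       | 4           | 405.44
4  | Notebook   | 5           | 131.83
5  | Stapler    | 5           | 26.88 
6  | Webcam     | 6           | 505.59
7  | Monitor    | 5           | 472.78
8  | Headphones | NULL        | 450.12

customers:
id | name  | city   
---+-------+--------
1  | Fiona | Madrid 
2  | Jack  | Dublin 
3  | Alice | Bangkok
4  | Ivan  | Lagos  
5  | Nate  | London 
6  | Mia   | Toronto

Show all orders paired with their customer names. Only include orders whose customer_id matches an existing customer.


INNER JOIN keeps only orders rows whose customer_id matches an id in customers. Walk through each order:
  - order 1 (Keyboard): customer_id=3 -> matches Alice
  - order 2 (Tablet): customer_id=NULL, no match -> dropped
  - order 3 (Desk): customer_id=4 -> matches Ivan
  - order 4 (Notebook): customer_id=5 -> matches Nate
  - order 5 (Stapler): customer_id=5 -> matches Nate
  - order 6 (Webcam): customer_id=6 -> matches Mia
  - order 7 (Monitor): customer_id=5 -> matches Nate
  - order 8 (Headphones): customer_id=NULL, no match -> dropped
So 2 of 8 rows are dropped.

SQL:
SELECT a.product, b.name AS customer
FROM orders a
INNER JOIN customers b ON a.customer_id = b.id

Result:
product  | customer
---------+---------
Keyboard | Alice   
Desk     | Ivan    
Notebook | Nate    
Stapler  | Nate    
Webcam   | Mia     
Monitor  | Nate    


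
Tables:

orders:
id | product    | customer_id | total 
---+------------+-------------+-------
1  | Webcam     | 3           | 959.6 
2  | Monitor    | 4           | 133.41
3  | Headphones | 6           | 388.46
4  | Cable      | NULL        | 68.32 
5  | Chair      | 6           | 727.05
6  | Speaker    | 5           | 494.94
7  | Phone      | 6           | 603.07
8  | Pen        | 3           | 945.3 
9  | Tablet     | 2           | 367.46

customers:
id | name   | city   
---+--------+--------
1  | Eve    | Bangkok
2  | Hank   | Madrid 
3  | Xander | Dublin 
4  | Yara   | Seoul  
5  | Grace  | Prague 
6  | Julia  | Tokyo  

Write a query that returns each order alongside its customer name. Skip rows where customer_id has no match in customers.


INNER JOIN keeps only orders rows whose customer_id matches an id in customers. Walk through each order:
  - order 1 (Webcam): customer_id=3 -> matches Xander
  - order 2 (Monitor): customer_id=4 -> matches Yara
  - order 3 (Headphones): customer_id=6 -> matches Julia
  - order 4 (Cable): customer_id=NULL, no match -> dropped
  - order 5 (Chair): customer_id=6 -> matches Julia
  - order 6 (Speaker): customer_id=5 -> matches Grace
  - order 7 (Phone): customer_id=6 -> matches Julia
  - order 8 (Pen): customer_id=3 -> matches Xander
  - order 9 (Tablet): customer_id=2 -> matches Hank
So 1 of 9 rows is dropped.

SQL:
SELECT a.product, b.name AS customer
FROM orders a
INNER JOIN customers b ON a.customer_id = b.id

Result:
product    | customer
-----------+---------
Webcam     | Xander  
Monitor    | Yara    
Headphones | Julia   
Chair      | Julia   
Speaker    | Grace   
Phone      | Julia   
Pen        | Xander  
Tablet     | Hank    


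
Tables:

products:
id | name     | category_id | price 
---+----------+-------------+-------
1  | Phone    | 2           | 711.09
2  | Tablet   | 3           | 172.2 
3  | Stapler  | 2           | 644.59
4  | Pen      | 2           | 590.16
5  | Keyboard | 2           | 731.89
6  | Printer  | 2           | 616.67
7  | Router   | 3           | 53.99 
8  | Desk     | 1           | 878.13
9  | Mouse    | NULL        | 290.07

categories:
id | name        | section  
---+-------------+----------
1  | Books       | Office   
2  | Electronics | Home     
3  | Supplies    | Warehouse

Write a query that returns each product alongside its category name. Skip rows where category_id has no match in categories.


INNER JOIN keeps only products rows whose category_id matches an id in categories. Walk through each product:
  - product 1 (Phone): category_id=2 -> matches Electronics
  - product 2 (Tablet): category_id=3 -> matches Supplies
  - product 3 (Stapler): category_id=2 -> matches Electronics
  - product 4 (Pen): category_id=2 -> matches Electronics
  - product 5 (Keyboard): category_id=2 -> matches Electronics
  - product 6 (Printer): category_id=2 -> matches Electronics
  - product 7 (Router): category_id=3 -> matches Supplies
  - product 8 (Desk): category_id=1 -> matches Books
  - product 9 (Mouse): category_id=NULL, no match -> dropped
So 1 of 9 rows is dropped.

SQL:
SELECT a.name, b.name AS category
FROM products a
INNER JOIN categories b ON a.category_id = b.id

Result:
name     | category   
---------+------------
Phone    | Electronics
Tablet   | Supplies   
Stapler  | Electronics
Pen      | Electronics
Keyboard | Electronics
Printer  | Electronics
Router   | Supplies   
Desk     | Books      


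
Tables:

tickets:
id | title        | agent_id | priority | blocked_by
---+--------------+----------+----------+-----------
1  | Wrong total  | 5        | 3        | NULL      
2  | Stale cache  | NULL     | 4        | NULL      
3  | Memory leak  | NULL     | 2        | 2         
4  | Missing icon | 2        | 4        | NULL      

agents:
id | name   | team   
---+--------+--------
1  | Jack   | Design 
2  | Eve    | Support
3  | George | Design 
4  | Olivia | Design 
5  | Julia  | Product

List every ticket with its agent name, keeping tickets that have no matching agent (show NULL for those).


LEFT JOIN keeps every row from tickets (the left table); where agent_id has no match in agents, the agent columns become NULL. Walk through each ticket:
  - ticket 1 (Wrong total): agent_id=5 -> matches Julia
  - ticket 2 (Stale cache): agent_id=NULL, no match -> kept with NULL
  - ticket 3 (Memory leak): agent_id=NULL, no match -> kept with NULL
  - ticket 4 (Missing icon): agent_id=2 -> matches Eve
All 4 rows appear; 2 have NULL agent.

SQL:
SELECT a.title, b.name AS agent
FROM tickets a
LEFT JOIN agents b ON a.agent_id = b.id

Result:
title        | agent
-------------+------
Wrong total  | Julia
Stale cache  | NULL 
Memory leak  | NULL 
Missing icon | Eve  


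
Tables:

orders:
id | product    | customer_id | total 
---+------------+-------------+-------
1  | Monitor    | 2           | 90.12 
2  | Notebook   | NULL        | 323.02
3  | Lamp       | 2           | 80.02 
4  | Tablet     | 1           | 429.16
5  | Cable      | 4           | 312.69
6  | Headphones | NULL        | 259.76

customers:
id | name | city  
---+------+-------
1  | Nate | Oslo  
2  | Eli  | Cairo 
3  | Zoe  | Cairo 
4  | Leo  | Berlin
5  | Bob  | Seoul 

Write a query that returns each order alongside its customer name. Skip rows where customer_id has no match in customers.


INNER JOIN keeps only orders rows whose customer_id matches an id in customers. Walk through each order:
  - order 1 (Monitor): customer_id=2 -> matches Eli
  - order 2 (Notebook): customer_id=NULL, no match -> dropped
  - order 3 (Lamp): customer_id=2 -> matches Eli
  - order 4 (Tablet): customer_id=1 -> matches Nate
  - order 5 (Cable): customer_id=4 -> matches Leo
  - order 6 (Headphones): customer_id=NULL, no match -> dropped
So 2 of 6 rows are dropped.

SQL:
SELECT a.product, b.name AS customer
FROM orders a
INNER JOIN customers b ON a.customer_id = b.id

Result:
product | customer
--------+---------
Monitor | Eli     
Lamp    | Eli     
Tablet  | Nate    
Cable   | Leo     


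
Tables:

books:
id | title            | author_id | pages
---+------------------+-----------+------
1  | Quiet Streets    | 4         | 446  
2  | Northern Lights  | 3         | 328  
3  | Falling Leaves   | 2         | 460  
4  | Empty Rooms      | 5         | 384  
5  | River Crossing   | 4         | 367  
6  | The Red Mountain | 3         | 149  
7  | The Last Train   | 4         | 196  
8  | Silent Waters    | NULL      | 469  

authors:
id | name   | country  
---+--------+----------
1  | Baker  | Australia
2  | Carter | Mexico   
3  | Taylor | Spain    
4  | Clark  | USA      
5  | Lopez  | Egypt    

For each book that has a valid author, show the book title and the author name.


INNER JOIN keeps only books rows whose author_id matches an id in authors. Walk through each book:
  - book 1 (Quiet Streets): author_id=4 -> matches Clark
  - book 2 (Northern Lights): author_id=3 -> matches Taylor
  - book 3 (Falling Leaves): author_id=2 -> matches Carter
  - book 4 (Empty Rooms): author_id=5 -> matches Lopez
  - book 5 (River Crossing): author_id=4 -> matches Clark
  - book 6 (The Red Mountain): author_id=3 -> matches Taylor
  - book 7 (The Last Train): author_id=4 -> matches Clark
  - book 8 (Silent Waters): author_id=NULL, no match -> dropped
So 1 of 8 rows is dropped.

SQL:
SELECT a.title, b.name AS author
FROM books a
INNER JOIN authors b ON a.author_id = b.id

Result:
title            | author
-----------------+-------
Quiet Streets    | Clark 
Northern Lights  | Taylor
Falling Leaves   | Carter
Empty Rooms      | Lopez 
River Crossing   | Clark 
The Red Mountain | Taylor
The Last Train   | Clark 


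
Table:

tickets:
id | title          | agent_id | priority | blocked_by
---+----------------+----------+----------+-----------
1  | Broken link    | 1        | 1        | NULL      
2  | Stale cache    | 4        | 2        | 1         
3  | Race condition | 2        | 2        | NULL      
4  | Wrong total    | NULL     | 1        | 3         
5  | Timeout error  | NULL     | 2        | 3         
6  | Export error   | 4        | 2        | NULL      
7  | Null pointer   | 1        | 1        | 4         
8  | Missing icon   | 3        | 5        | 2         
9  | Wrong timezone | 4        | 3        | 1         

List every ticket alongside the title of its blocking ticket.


This is a self-join: tickets is joined to a second copy of itself, matching each row's blocked_by to another row's id. Use LEFT JOIN so rows with blocked_by=NULL are kept.
  - ticket 1 (Broken link): blocked_by=NULL -> NULL
  - ticket 2 (Stale cache): blocked_by=1 -> Broken link
  - ticket 3 (Race condition): blocked_by=NULL -> NULL
  - ticket 4 (Wrong total): blocked_by=3 -> Race condition
  - ticket 5 (Timeout error): blocked_by=3 -> Race condition
  - ticket 6 (Export error): blocked_by=NULL -> NULL
  - ticket 7 (Null pointer): blocked_by=4 -> Wrong total
  - ticket 8 (Missing icon): blocked_by=2 -> Stale cache
  - ticket 9 (Wrong timezone): blocked_by=1 -> Broken link

SQL:
SELECT a.title AS item, b.title AS blocked_by
FROM tickets a
LEFT JOIN tickets b ON a.blocked_by = b.id

Result:
item           | blocked_by    
---------------+---------------
Broken link    | NULL          
Stale cache    | Broken link   
Race condition | NULL          
Wrong total    | Race condition
Timeout error  | Race condition
Export error   | NULL          
Null pointer   | Wrong total   
Missing icon   | Stale cache   
Wrong timezone | Broken link   


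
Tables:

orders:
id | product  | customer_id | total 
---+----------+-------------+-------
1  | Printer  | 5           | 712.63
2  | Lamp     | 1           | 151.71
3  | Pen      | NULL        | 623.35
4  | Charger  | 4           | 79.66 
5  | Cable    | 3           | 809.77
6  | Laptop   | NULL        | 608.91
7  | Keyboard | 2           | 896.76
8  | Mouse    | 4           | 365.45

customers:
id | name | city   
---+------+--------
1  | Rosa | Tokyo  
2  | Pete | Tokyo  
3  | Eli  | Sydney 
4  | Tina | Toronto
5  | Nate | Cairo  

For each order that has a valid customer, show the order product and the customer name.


INNER JOIN keeps only orders rows whose customer_id matches an id in customers. Walk through each order:
  - order 1 (Printer): customer_id=5 -> matches Nate
  - order 2 (Lamp): customer_id=1 -> matches Rosa
  - order 3 (Pen): customer_id=NULL, no match -> dropped
  - order 4 (Charger): customer_id=4 -> matches Tina
  - order 5 (Cable): customer_id=3 -> matches Eli
  - order 6 (Laptop): customer_id=NULL, no match -> dropped
  - order 7 (Keyboard): customer_id=2 -> matches Pete
  - order 8 (Mouse): customer_id=4 -> matches Tina
So 2 of 8 rows are dropped.

SQL:
SELECT a.product, b.name AS customer
FROM orders a
INNER JOIN customers b ON a.customer_id = b.id

Result:
product  | customer
---------+---------
Printer  | Nate    
Lamp     | Rosa    
Charger  | Tina    
Cable    | Eli     
Keyboard | Pete    
Mouse    | Tina    


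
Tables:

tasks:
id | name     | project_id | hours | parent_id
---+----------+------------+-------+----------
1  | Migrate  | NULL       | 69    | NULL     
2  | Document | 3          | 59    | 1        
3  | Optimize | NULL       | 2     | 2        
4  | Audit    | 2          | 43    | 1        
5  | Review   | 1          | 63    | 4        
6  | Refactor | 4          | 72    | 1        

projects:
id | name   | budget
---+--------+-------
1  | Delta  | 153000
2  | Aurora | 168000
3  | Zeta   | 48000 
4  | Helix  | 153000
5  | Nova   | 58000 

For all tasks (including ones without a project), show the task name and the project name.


LEFT JOIN keeps every row from tasks (the left table); where project_id has no match in projects, the project columns become NULL. Walk through each task:
  - task 1 (Migrate): project_id=NULL, no match -> kept with NULL
  - task 2 (Document): project_id=3 -> matches Zeta
  - task 3 (Optimize): project_id=NULL, no match -> kept with NULL
  - task 4 (Audit): project_id=2 -> matches Aurora
  - task 5 (Review): project_id=1 -> matches Delta
  - task 6 (Refactor): project_id=4 -> matches Helix
All 6 rows appear; 2 have NULL project.

SQL:
SELECT a.name, b.name AS project
FROM tasks a
LEFT JOIN projects b ON a.project_id = b.id

Result:
name     | project
---------+--------
Migrate  | NULL   
Document | Zeta   
Optimize | NULL   
Audit    | Aurora 
Review   | Delta  
Refactor | Helix  


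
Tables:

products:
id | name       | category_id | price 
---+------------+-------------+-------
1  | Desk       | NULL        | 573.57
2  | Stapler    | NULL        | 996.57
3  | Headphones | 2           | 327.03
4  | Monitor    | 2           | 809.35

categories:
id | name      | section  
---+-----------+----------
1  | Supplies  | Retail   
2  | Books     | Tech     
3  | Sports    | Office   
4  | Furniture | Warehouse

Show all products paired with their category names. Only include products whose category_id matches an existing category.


INNER JOIN keeps only products rows whose category_id matches an id in categories. Walk through each product:
  - product 1 (Desk): category_id=NULL, no match -> dropped
  - product 2 (Stapler): category_id=NULL, no match -> dropped
  - product 3 (Headphones): category_id=2 -> matches Books
  - product 4 (Monitor): category_id=2 -> matches Books
So 2 of 4 rows are dropped.

SQL:
SELECT a.name, b.name AS category
FROM products a
INNER JOIN categories b ON a.category_id = b.id

Result:
name       | category
-----------+---------
Headphones | Books   
Monitor    | Books   


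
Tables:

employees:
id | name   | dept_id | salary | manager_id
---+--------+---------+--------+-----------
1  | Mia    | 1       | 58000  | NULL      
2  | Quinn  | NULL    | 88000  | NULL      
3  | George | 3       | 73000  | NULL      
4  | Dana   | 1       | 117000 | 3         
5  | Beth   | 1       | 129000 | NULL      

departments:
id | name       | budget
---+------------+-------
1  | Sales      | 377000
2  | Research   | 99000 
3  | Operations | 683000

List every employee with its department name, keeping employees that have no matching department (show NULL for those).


LEFT JOIN keeps every row from employees (the left table); where dept_id has no match in departments, the department columns become NULL. Walk through each employee:
  - employee 1 (Mia): dept_id=1 -> matches Sales
  - employee 2 (Quinn): dept_id=NULL, no match -> kept with NULL
  - employee 3 (George): dept_id=3 -> matches Operations
  - employee 4 (Dana): dept_id=1 -> matches Sales
  - employee 5 (Beth): dept_id=1 -> matches Sales
All 5 rows appear; 1 has NULL department.

SQL:
SELECT a.name, b.name AS department
FROM employees a
LEFT JOIN departments b ON a.dept_id = b.id

Result:
name   | department
-------+-----------
Mia    | Sales     
Quinn  | NULL      
George | Operations
Dana   | Sales     
Beth   | Sales     


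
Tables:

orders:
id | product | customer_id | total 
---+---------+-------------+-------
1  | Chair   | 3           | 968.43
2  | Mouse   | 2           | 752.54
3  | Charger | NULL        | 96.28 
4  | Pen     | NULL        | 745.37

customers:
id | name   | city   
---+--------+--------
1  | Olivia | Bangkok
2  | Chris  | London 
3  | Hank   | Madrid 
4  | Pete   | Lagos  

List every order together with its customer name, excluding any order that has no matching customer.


INNER JOIN keeps only orders rows whose customer_id matches an id in customers. Walk through each order:
  - order 1 (Chair): customer_id=3 -> matches Hank
  - order 2 (Mouse): customer_id=2 -> matches Chris
  - order 3 (Charger): customer_id=NULL, no match -> dropped
  - order 4 (Pen): customer_id=NULL, no match -> dropped
So 2 of 4 rows are dropped.

SQL:
SELECT a.product, b.name AS customer
FROM orders a
INNER JOIN customers b ON a.customer_id = b.id

Result:
product | customer
--------+---------
Chair   | Hank    
Mouse   | Chris   


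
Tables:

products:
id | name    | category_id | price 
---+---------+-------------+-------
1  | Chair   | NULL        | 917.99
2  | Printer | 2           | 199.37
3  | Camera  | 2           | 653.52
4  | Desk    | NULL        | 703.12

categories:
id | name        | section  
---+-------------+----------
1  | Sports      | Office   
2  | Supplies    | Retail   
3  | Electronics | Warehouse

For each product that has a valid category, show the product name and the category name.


INNER JOIN keeps only products rows whose category_id matches an id in categories. Walk through each product:
  - product 1 (Chair): category_id=NULL, no match -> dropped
  - product 2 (Printer): category_id=2 -> matches Supplies
  - product 3 (Camera): category_id=2 -> matches Supplies
  - product 4 (Desk): category_id=NULL, no match -> dropped
So 2 of 4 rows are dropped.

SQL:
SELECT a.name, b.name AS category
FROM products a
INNER JOIN categories b ON a.category_id = b.id

Result:
name    | category
--------+---------
Printer | Supplies
Camera  | Supplies


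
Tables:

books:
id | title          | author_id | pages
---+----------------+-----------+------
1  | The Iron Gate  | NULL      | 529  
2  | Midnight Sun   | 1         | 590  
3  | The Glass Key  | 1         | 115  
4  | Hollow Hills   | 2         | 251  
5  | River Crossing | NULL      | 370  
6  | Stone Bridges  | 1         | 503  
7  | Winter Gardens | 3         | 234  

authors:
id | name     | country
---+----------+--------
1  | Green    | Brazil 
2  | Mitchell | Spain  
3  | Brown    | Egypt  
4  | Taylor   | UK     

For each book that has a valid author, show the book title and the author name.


INNER JOIN keeps only books rows whose author_id matches an id in authors. Walk through each book:
  - book 1 (The Iron Gate): author_id=NULL, no match -> dropped
  - book 2 (Midnight Sun): author_id=1 -> matches Green
  - book 3 (The Glass Key): author_id=1 -> matches Green
  - book 4 (Hollow Hills): author_id=2 -> matches Mitchell
  - book 5 (River Crossing): author_id=NULL, no match -> dropped
  - book 6 (Stone Bridges): author_id=1 -> matches Green
  - book 7 (Winter Gardens): author_id=3 -> matches Brown
So 2 of 7 rows are dropped.

SQL:
SELECT a.title, b.name AS author
FROM books a
INNER JOIN authors b ON a.author_id = b.id

Result:
title          | author  
---------------+---------
Midnight Sun   | Green   
The Glass Key  | Green   
Hollow Hills   | Mitchell
Stone Bridges  | Green   
Winter Gardens | Brown   


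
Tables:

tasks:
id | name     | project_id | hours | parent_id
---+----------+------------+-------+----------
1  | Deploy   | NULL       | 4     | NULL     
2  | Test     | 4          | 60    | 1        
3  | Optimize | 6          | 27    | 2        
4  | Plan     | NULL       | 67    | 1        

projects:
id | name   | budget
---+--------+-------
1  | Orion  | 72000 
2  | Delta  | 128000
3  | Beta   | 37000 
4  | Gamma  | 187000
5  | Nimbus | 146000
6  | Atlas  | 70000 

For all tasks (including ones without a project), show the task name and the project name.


LEFT JOIN keeps every row from tasks (the left table); where project_id has no match in projects, the project columns become NULL. Walk through each task:
  - task 1 (Deploy): project_id=NULL, no match -> kept with NULL
  - task 2 (Test): project_id=4 -> matches Gamma
  - task 3 (Optimize): project_id=6 -> matches Atlas
  - task 4 (Plan): project_id=NULL, no match -> kept with NULL
All 4 rows appear; 2 have NULL project.

SQL:
SELECT a.name, b.name AS project
FROM tasks a
LEFT JOIN projects b ON a.project_id = b.id

Result:
name     | project
---------+--------
Deploy   | NULL   
Test     | Gamma  
Optimize | Atlas  
Plan     | NULL   


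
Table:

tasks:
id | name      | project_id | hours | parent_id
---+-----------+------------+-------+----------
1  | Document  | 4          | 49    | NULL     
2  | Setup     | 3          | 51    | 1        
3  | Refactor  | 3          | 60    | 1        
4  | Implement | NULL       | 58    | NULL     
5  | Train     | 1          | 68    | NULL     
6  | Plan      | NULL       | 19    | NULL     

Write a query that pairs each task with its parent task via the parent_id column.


This is a self-join: tasks is joined to a second copy of itself, matching each row's parent_id to another row's id. Use LEFT JOIN so rows with parent_id=NULL are kept.
  - task 1 (Document): parent_id=NULL -> NULL
  - task 2 (Setup): parent_id=1 -> Document
  - task 3 (Refactor): parent_id=1 -> Document
  - task 4 (Implement): parent_id=NULL -> NULL
  - task 5 (Train): parent_id=NULL -> NULL
  - task 6 (Plan): parent_id=NULL -> NULL

SQL:
SELECT a.name AS item, b.name AS parent
FROM tasks a
LEFT JOIN tasks b ON a.parent_id = b.id

Result:
item      | parent  
----------+---------
Document  | NULL    
Setup     | Document
Refactor  | Document
Implement | NULL    
Train     | NULL    
Plan      | NULL    


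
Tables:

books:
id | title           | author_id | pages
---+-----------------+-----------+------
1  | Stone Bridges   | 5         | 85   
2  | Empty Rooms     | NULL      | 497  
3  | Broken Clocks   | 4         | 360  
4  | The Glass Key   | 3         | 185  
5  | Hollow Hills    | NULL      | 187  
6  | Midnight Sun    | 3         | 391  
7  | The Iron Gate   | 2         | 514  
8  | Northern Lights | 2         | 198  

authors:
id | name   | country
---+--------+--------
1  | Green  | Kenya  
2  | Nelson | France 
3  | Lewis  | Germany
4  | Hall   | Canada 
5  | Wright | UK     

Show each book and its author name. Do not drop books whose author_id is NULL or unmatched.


LEFT JOIN keeps every row from books (the left table); where author_id has no match in authors, the author columns become NULL. Walk through each book:
  - book 1 (Stone Bridges): author_id=5 -> matches Wright
  - book 2 (Empty Rooms): author_id=NULL, no match -> kept with NULL
  - book 3 (Broken Clocks): author_id=4 -> matches Hall
  - book 4 (The Glass Key): author_id=3 -> matches Lewis
  - book 5 (Hollow Hills): author_id=NULL, no match -> kept with NULL
  - book 6 (Midnight Sun): author_id=3 -> matches Lewis
  - book 7 (The Iron Gate): author_id=2 -> matches Nelson
  - book 8 (Northern Lights): author_id=2 -> matches Nelson
All 8 rows appear; 2 have NULL author.

SQL:
SELECT a.title, b.name AS author
FROM books a
LEFT JOIN authors b ON a.author_id = b.id

Result:
title           | author
----------------+-------
Stone Bridges   | Wright
Empty Rooms     | NULL  
Broken Clocks   | Hall  
The Glass Key   | Lewis 
Hollow Hills    | NULL  
Midnight Sun    | Lewis 
The Iron Gate   | Nelson
Northern Lights | Nelson


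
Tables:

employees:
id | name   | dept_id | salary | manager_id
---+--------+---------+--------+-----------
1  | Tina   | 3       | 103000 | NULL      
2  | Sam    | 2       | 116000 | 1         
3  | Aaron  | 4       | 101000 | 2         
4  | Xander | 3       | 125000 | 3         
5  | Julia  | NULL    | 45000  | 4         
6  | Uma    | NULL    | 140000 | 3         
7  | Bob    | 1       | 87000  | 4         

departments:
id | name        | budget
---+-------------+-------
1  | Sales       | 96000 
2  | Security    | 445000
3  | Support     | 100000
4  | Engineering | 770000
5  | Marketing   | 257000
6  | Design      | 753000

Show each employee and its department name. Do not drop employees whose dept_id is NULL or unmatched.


LEFT JOIN keeps every row from employees (the left table); where dept_id has no match in departments, the department columns become NULL. Walk through each employee:
  - employee 1 (Tina): dept_id=3 -> matches Support
  - employee 2 (Sam): dept_id=2 -> matches Security
  - employee 3 (Aaron): dept_id=4 -> matches Engineering
  - employee 4 (Xander): dept_id=3 -> matches Support
  - employee 5 (Julia): dept_id=NULL, no match -> kept with NULL
  - employee 6 (Uma): dept_id=NULL, no match -> kept with NULL
  - employee 7 (Bob): dept_id=1 -> matches Sales
All 7 rows appear; 2 have NULL department.

SQL:
SELECT a.name, b.name AS department
FROM employees a
LEFT JOIN departments b ON a.dept_id = b.id

Result:
name   | department 
-------+------------
Tina   | Support    
Sam    | Security   
Aaron  | Engineering
Xander | Support    
Julia  | NULL       
Uma    | NULL       
Bob    | Sales      


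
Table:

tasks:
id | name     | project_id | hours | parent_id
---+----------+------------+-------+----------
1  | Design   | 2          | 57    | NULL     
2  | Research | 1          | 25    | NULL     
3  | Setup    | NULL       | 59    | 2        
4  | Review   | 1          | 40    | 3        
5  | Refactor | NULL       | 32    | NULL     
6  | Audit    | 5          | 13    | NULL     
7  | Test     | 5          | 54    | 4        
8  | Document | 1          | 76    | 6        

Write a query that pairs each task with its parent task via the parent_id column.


This is a self-join: tasks is joined to a second copy of itself, matching each row's parent_id to another row's id. Use LEFT JOIN so rows with parent_id=NULL are kept.
  - task 1 (Design): parent_id=NULL -> NULL
  - task 2 (Research): parent_id=NULL -> NULL
  - task 3 (Setup): parent_id=2 -> Research
  - task 4 (Review): parent_id=3 -> Setup
  - task 5 (Refactor): parent_id=NULL -> NULL
  - task 6 (Audit): parent_id=NULL -> NULL
  - task 7 (Test): parent_id=4 -> Review
  - task 8 (Document): parent_id=6 -> Audit

SQL:
SELECT a.name AS item, b.name AS parent
FROM tasks a
LEFT JOIN tasks b ON a.parent_id = b.id

Result:
item     | parent  
---------+---------
Design   | NULL    
Research | NULL    
Setup    | Research
Review   | Setup   
Refactor | NULL    
Audit    | NULL    
Test     | Review  
Document | Audit   


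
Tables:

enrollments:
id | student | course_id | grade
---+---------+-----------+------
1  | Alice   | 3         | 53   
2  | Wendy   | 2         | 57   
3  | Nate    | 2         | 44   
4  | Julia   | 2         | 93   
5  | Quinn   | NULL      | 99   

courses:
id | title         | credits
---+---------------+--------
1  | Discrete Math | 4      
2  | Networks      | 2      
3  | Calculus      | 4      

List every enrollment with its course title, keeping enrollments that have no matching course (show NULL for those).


LEFT JOIN keeps every row from enrollments (the left table); where course_id has no match in courses, the course columns become NULL. Walk through each enrollment:
  - enrollment 1 (Alice): course_id=3 -> matches Calculus
  - enrollment 2 (Wendy): course_id=2 -> matches Networks
  - enrollment 3 (Nate): course_id=2 -> matches Networks
  - enrollment 4 (Julia): course_id=2 -> matches Networks
  - enrollment 5 (Quinn): course_id=NULL, no match -> kept with NULL
All 5 rows appear; 1 has NULL course.

SQL:
SELECT a.student, b.title AS course
FROM enrollments a
LEFT JOIN courses b ON a.course_id = b.id

Result:
student | course  
--------+---------
Alice   | Calculus
Wendy   | Networks
Nate    | Networks
Julia   | Networks
Quinn   | NULL    


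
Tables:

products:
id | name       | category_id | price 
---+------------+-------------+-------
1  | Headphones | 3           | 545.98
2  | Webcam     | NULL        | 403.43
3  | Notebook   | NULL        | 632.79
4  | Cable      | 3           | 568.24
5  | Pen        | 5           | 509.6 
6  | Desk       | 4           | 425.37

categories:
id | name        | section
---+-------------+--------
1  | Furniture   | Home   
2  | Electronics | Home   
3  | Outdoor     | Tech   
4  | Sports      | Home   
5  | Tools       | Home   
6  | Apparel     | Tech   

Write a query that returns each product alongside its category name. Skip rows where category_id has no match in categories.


INNER JOIN keeps only products rows whose category_id matches an id in categories. Walk through each product:
  - product 1 (Headphones): category_id=3 -> matches Outdoor
  - product 2 (Webcam): category_id=NULL, no match -> dropped
  - product 3 (Notebook): category_id=NULL, no match -> dropped
  - product 4 (Cable): category_id=3 -> matches Outdoor
  - product 5 (Pen): category_id=5 -> matches Tools
  - product 6 (Desk): category_id=4 -> matches Sports
So 2 of 6 rows are dropped.

SQL:
SELECT a.name, b.name AS category
FROM products a
INNER JOIN categories b ON a.category_id = b.id

Result:
name       | category
-----------+---------
Headphones | Outdoor 
Cable      | Outdoor 
Pen        | Tools   
Desk       | Sports  


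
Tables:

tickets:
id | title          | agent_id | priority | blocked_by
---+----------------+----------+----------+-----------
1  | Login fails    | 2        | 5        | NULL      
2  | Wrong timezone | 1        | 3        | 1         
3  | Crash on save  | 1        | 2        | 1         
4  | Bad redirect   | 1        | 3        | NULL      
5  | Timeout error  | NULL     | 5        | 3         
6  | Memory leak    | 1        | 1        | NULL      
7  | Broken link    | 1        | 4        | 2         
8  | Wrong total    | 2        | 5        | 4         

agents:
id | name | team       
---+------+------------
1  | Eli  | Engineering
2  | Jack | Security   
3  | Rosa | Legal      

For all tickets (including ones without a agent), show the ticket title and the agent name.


LEFT JOIN keeps every row from tickets (the left table); where agent_id has no match in agents, the agent columns become NULL. Walk through each ticket:
  - ticket 1 (Login fails): agent_id=2 -> matches Jack
  - ticket 2 (Wrong timezone): agent_id=1 -> matches Eli
  - ticket 3 (Crash on save): agent_id=1 -> matches Eli
  - ticket 4 (Bad redirect): agent_id=1 -> matches Eli
  - ticket 5 (Timeout error): agent_id=NULL, no match -> kept with NULL
  - ticket 6 (Memory leak): agent_id=1 -> matches Eli
  - ticket 7 (Broken link): agent_id=1 -> matches Eli
  - ticket 8 (Wrong total): agent_id=2 -> matches Jack
All 8 rows appear; 1 has NULL agent.

SQL:
SELECT a.title, b.name AS agent
FROM tickets a
LEFT JOIN agents b ON a.agent_id = b.id

Result:
title          | agent
---------------+------
Login fails    | Jack 
Wrong timezone | Eli  
Crash on save  | Eli  
Bad redirect   | Eli  
Timeout error  | NULL 
Memory leak    | Eli  
Broken link    | Eli  
Wrong total    | Jack 


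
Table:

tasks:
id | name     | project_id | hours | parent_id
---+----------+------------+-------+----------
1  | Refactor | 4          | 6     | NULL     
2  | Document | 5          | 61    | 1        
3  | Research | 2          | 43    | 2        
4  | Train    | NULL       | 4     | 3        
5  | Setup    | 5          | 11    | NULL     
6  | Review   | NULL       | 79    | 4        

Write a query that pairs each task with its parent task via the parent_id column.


This is a self-join: tasks is joined to a second copy of itself, matching each row's parent_id to another row's id. Use LEFT JOIN so rows with parent_id=NULL are kept.
  - task 1 (Refactor): parent_id=NULL -> NULL
  - task 2 (Document): parent_id=1 -> Refactor
  - task 3 (Research): parent_id=2 -> Document
  - task 4 (Train): parent_id=3 -> Research
  - task 5 (Setup): parent_id=NULL -> NULL
  - task 6 (Review): parent_id=4 -> Train

SQL:
SELECT a.name AS item, b.name AS parent
FROM tasks a
LEFT JOIN tasks b ON a.parent_id = b.id

Result:
item     | parent  
---------+---------
Refactor | NULL    
Document | Refactor
Research | Document
Train    | Research
Setup    | NULL    
Review   | Train   
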